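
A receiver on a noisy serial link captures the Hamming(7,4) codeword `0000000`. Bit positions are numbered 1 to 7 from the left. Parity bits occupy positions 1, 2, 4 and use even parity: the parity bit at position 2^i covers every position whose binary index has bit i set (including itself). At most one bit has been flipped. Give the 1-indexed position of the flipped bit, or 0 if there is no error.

0

s1: b1⊕b3⊕b5⊕b7 = 0⊕0⊕0⊕0 = 0
s2: b2⊕b3⊕b6⊕b7 = 0⊕0⊕0⊕0 = 0
s4: b4⊕b5⊕b6⊕b7 = 0⊕0⊕0⊕0 = 0
Syndrome (s4...s1) = 000 → position 0 (no error).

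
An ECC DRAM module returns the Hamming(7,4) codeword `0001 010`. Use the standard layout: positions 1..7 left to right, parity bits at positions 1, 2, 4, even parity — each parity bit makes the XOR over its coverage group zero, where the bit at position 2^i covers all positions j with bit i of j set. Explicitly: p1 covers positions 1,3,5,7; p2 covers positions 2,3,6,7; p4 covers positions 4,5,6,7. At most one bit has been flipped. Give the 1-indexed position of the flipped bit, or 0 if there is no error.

s1: b1⊕b3⊕b5⊕b7 = 0⊕0⊕0⊕0 = 0
s2: b2⊕b3⊕b6⊕b7 = 0⊕0⊕1⊕0 = 1
s4: b4⊕b5⊕b6⊕b7 = 1⊕0⊕1⊕0 = 0
Syndrome (s4...s1) = 010 → position 2.

2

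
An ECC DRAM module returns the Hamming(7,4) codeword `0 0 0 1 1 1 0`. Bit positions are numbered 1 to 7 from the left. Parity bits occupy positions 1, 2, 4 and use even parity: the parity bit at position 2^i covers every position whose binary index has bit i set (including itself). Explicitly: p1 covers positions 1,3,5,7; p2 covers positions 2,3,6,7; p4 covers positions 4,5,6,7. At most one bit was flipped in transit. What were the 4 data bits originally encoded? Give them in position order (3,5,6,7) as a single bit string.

s1: b1⊕b3⊕b5⊕b7 = 0⊕0⊕1⊕0 = 1
s2: b2⊕b3⊕b6⊕b7 = 0⊕0⊕1⊕0 = 1
s4: b4⊕b5⊕b6⊕b7 = 1⊕1⊕1⊕0 = 1
Syndrome (s4...s1) = 111 → position 7.
Flip bit 7: corrected codeword = 0001111
Data bits at positions 3,5,6,7: 0111

0111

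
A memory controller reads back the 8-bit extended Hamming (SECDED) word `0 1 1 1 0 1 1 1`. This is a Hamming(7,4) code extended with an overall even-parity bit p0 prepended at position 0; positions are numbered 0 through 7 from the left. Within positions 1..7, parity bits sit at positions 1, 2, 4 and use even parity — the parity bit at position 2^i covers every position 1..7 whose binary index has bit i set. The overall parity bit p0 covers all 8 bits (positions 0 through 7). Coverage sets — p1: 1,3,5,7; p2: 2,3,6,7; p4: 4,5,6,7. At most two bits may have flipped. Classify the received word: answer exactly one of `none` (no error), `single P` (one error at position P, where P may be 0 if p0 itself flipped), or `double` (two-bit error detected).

double

s1: b1⊕b3⊕b5⊕b7 = 1⊕1⊕1⊕1 = 0
s2: b2⊕b3⊕b6⊕b7 = 1⊕1⊕1⊕1 = 0
s4: b4⊕b5⊕b6⊕b7 = 0⊕1⊕1⊕1 = 1
Syndrome (s4...s1) = 100 → position 4.
Overall parity (XOR of all 8 bits, including p0): 0⊕1⊕1⊕1⊕0⊕1⊕1⊕1 = 0
Overall=0, syndrome position=4 → double-bit error detected (uncorrectable).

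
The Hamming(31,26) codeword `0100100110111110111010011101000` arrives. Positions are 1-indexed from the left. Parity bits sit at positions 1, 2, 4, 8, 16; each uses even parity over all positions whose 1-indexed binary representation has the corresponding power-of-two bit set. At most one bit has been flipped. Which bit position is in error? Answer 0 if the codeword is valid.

s1: b1⊕b3⊕b5⊕b7⊕b9⊕b11⊕b13⊕b15⊕b17⊕b19⊕b21⊕b23⊕b25⊕b27⊕b29⊕b31 = 0⊕0⊕1⊕0⊕1⊕1⊕1⊕1⊕1⊕1⊕1⊕0⊕1⊕0⊕0⊕0 = 1
s2: b2⊕b3⊕b6⊕b7⊕b10⊕b11⊕b14⊕b15⊕b18⊕b19⊕b22⊕b23⊕b26⊕b27⊕b30⊕b31 = 1⊕0⊕0⊕0⊕0⊕1⊕1⊕1⊕1⊕1⊕0⊕0⊕1⊕0⊕0⊕0 = 1
s4: b4⊕b5⊕b6⊕b7⊕b12⊕b13⊕b14⊕b15⊕b20⊕b21⊕b22⊕b23⊕b28⊕b29⊕b30⊕b31 = 0⊕1⊕0⊕0⊕1⊕1⊕1⊕1⊕0⊕1⊕0⊕0⊕1⊕0⊕0⊕0 = 1
s8: b8⊕b9⊕b10⊕b11⊕b12⊕b13⊕b14⊕b15⊕b24⊕b25⊕b26⊕b27⊕b28⊕b29⊕b30⊕b31 = 1⊕1⊕0⊕1⊕1⊕1⊕1⊕1⊕1⊕1⊕1⊕0⊕1⊕0⊕0⊕0 = 1
s16: b16⊕b17⊕b18⊕b19⊕b20⊕b21⊕b22⊕b23⊕b24⊕b25⊕b26⊕b27⊕b28⊕b29⊕b30⊕b31 = 0⊕1⊕1⊕1⊕0⊕1⊕0⊕0⊕1⊕1⊕1⊕0⊕1⊕0⊕0⊕0 = 0
Syndrome (s16...s1) = 01111 → position 15.

15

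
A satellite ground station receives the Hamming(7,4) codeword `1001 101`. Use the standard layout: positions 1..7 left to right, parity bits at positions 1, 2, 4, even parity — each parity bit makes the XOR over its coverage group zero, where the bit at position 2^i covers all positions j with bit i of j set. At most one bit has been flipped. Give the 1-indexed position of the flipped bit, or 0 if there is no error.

s1: b1⊕b3⊕b5⊕b7 = 1⊕0⊕1⊕1 = 1
s2: b2⊕b3⊕b6⊕b7 = 0⊕0⊕0⊕1 = 1
s4: b4⊕b5⊕b6⊕b7 = 1⊕1⊕0⊕1 = 1
Syndrome (s4...s1) = 111 → position 7.

7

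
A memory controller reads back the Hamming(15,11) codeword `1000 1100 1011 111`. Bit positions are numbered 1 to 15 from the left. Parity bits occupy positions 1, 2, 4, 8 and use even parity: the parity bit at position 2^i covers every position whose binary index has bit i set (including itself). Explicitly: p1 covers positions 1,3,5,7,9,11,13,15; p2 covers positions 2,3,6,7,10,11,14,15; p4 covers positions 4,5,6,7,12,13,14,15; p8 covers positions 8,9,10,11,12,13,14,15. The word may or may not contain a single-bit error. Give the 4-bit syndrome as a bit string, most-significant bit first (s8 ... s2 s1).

s1: b1⊕b3⊕b5⊕b7⊕b9⊕b11⊕b13⊕b15 = 1⊕0⊕1⊕0⊕1⊕1⊕1⊕1 = 0
s2: b2⊕b3⊕b6⊕b7⊕b10⊕b11⊕b14⊕b15 = 0⊕0⊕1⊕0⊕0⊕1⊕1⊕1 = 0
s4: b4⊕b5⊕b6⊕b7⊕b12⊕b13⊕b14⊕b15 = 0⊕1⊕1⊕0⊕1⊕1⊕1⊕1 = 0
s8: b8⊕b9⊕b10⊕b11⊕b12⊕b13⊕b14⊕b15 = 0⊕1⊕0⊕1⊕1⊕1⊕1⊕1 = 0
Syndrome (s8...s1) = 0000 → position 0 (no error).

0000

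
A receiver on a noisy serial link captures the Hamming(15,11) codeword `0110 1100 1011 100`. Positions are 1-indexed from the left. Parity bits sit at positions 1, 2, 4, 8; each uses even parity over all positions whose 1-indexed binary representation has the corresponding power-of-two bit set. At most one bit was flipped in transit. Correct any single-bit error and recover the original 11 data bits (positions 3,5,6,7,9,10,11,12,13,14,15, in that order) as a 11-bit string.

11101011100

s1: b1⊕b3⊕b5⊕b7⊕b9⊕b11⊕b13⊕b15 = 0⊕1⊕1⊕0⊕1⊕1⊕1⊕0 = 1
s2: b2⊕b3⊕b6⊕b7⊕b10⊕b11⊕b14⊕b15 = 1⊕1⊕1⊕0⊕0⊕1⊕0⊕0 = 0
s4: b4⊕b5⊕b6⊕b7⊕b12⊕b13⊕b14⊕b15 = 0⊕1⊕1⊕0⊕1⊕1⊕0⊕0 = 0
s8: b8⊕b9⊕b10⊕b11⊕b12⊕b13⊕b14⊕b15 = 0⊕1⊕0⊕1⊕1⊕1⊕0⊕0 = 0
Syndrome (s8...s1) = 0001 → position 1.
Flip bit 1: corrected codeword = 111011001011100
Data bits at positions 3,5,6,7,9,10,11,12,13,14,15: 11101011100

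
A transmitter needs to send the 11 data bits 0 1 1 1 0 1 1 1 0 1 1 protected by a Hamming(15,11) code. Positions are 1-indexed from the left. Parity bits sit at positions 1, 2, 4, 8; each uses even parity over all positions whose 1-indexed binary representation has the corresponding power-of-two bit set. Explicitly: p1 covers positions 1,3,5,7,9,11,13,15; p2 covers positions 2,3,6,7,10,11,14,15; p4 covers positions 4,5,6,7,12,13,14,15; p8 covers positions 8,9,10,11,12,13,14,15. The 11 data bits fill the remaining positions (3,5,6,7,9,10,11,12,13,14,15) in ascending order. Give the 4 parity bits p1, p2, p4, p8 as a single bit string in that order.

Place data bits at non-power-of-two positions: b3=0, b5=1, b6=1, b7=1, b9=0, b10=1, b11=1, b12=1, b13=0, b14=1, b15=1.
p1 = XOR of data positions {3,5,7,9,11,13,15} = 0⊕1⊕1⊕0⊕1⊕0⊕1 = 0
p2 = XOR of data positions {3,6,7,10,11,14,15} = 0⊕1⊕1⊕1⊕1⊕1⊕1 = 0
p4 = XOR of data positions {5,6,7,12,13,14,15} = 1⊕1⊕1⊕1⊕0⊕1⊕1 = 0
p8 = XOR of data positions {9,10,11,12,13,14,15} = 0⊕1⊕1⊕1⊕0⊕1⊕1 = 1
Parity bits p1,p2,p4,p8 = 0001

0001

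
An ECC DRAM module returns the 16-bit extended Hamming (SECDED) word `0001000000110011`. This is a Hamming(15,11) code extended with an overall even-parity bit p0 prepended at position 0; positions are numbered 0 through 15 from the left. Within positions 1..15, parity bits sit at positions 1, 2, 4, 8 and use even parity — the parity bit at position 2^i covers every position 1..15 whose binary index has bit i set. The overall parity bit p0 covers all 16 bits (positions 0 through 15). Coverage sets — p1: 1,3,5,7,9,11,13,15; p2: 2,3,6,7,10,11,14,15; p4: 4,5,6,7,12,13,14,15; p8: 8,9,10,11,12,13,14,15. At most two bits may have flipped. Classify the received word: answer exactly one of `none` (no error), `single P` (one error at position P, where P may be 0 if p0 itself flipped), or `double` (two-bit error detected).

single 3

s1: b1⊕b3⊕b5⊕b7⊕b9⊕b11⊕b13⊕b15 = 0⊕1⊕0⊕0⊕0⊕1⊕0⊕1 = 1
s2: b2⊕b3⊕b6⊕b7⊕b10⊕b11⊕b14⊕b15 = 0⊕1⊕0⊕0⊕1⊕1⊕1⊕1 = 1
s4: b4⊕b5⊕b6⊕b7⊕b12⊕b13⊕b14⊕b15 = 0⊕0⊕0⊕0⊕0⊕0⊕1⊕1 = 0
s8: b8⊕b9⊕b10⊕b11⊕b12⊕b13⊕b14⊕b15 = 0⊕0⊕1⊕1⊕0⊕0⊕1⊕1 = 0
Syndrome (s8...s1) = 0011 → position 3.
Overall parity (XOR of all 16 bits, including p0): 0⊕0⊕0⊕1⊕0⊕0⊕0⊕0⊕0⊕0⊕1⊕1⊕0⊕0⊕1⊕1 = 1
Overall=1, syndrome position=3 → single-bit error at position 3.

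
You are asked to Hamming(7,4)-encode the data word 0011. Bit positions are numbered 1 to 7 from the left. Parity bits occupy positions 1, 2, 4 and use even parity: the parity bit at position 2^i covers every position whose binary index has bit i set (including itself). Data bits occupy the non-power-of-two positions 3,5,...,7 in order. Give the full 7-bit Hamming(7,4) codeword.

Place data bits at non-power-of-two positions: b3=0, b5=0, b6=1, b7=1.
p1 = XOR of data positions {3,5,7} = 0⊕0⊕1 = 1
p2 = XOR of data positions {3,6,7} = 0⊕1⊕1 = 0
p4 = XOR of data positions {5,6,7} = 0⊕1⊕1 = 0
Codeword b1..b7 = 1000011

1000011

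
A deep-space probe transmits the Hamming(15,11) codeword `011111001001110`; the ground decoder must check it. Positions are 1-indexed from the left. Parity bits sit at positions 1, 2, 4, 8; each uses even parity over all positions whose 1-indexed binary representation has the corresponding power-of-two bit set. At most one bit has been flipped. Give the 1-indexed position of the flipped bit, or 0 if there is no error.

0

s1: b1⊕b3⊕b5⊕b7⊕b9⊕b11⊕b13⊕b15 = 0⊕1⊕1⊕0⊕1⊕0⊕1⊕0 = 0
s2: b2⊕b3⊕b6⊕b7⊕b10⊕b11⊕b14⊕b15 = 1⊕1⊕1⊕0⊕0⊕0⊕1⊕0 = 0
s4: b4⊕b5⊕b6⊕b7⊕b12⊕b13⊕b14⊕b15 = 1⊕1⊕1⊕0⊕1⊕1⊕1⊕0 = 0
s8: b8⊕b9⊕b10⊕b11⊕b12⊕b13⊕b14⊕b15 = 0⊕1⊕0⊕0⊕1⊕1⊕1⊕0 = 0
Syndrome (s8...s1) = 0000 → position 0 (no error).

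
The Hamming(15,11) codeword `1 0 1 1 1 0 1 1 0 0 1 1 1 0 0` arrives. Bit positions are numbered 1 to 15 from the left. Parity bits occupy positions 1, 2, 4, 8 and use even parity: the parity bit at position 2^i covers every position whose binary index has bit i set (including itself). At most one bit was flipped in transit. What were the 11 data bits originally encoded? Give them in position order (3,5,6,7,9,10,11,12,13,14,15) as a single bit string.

11110011100

s1: b1⊕b3⊕b5⊕b7⊕b9⊕b11⊕b13⊕b15 = 1⊕1⊕1⊕1⊕0⊕1⊕1⊕0 = 0
s2: b2⊕b3⊕b6⊕b7⊕b10⊕b11⊕b14⊕b15 = 0⊕1⊕0⊕1⊕0⊕1⊕0⊕0 = 1
s4: b4⊕b5⊕b6⊕b7⊕b12⊕b13⊕b14⊕b15 = 1⊕1⊕0⊕1⊕1⊕1⊕0⊕0 = 1
s8: b8⊕b9⊕b10⊕b11⊕b12⊕b13⊕b14⊕b15 = 1⊕0⊕0⊕1⊕1⊕1⊕0⊕0 = 0
Syndrome (s8...s1) = 0110 → position 6.
Flip bit 6: corrected codeword = 101111110011100
Data bits at positions 3,5,6,7,9,10,11,12,13,14,15: 11110011100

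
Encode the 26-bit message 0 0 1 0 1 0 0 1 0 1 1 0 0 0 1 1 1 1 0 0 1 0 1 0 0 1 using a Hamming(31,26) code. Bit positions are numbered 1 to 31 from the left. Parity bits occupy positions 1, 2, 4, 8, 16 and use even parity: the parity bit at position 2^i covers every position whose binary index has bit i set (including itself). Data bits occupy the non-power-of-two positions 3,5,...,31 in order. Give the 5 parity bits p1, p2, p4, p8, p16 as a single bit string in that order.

Place data bits at non-power-of-two positions: b3=0, b5=0, b6=1, b7=0, b9=1, b10=0, b11=0, b12=1, b13=0, b14=1, b15=1, b17=0, b18=0, b19=0, b20=1, b21=1, b22=1, b23=1, b24=0, b25=0, b26=1, b27=0, b28=1, b29=0, b30=0, b31=1.
p1 = XOR of data positions {3,5,7,9,11,13,15,17,19,21,23,25,27,29,31} = 0⊕0⊕0⊕1⊕0⊕0⊕1⊕0⊕0⊕1⊕1⊕0⊕0⊕0⊕1 = 1
p2 = XOR of data positions {3,6,7,10,11,14,15,18,19,22,23,26,27,30,31} = 0⊕1⊕0⊕0⊕0⊕1⊕1⊕0⊕0⊕1⊕1⊕1⊕0⊕0⊕1 = 1
p4 = XOR of data positions {5,6,7,12,13,14,15,20,21,22,23,28,29,30,31} = 0⊕1⊕0⊕1⊕0⊕1⊕1⊕1⊕1⊕1⊕1⊕1⊕0⊕0⊕1 = 0
p8 = XOR of data positions {9,10,11,12,13,14,15,24,25,26,27,28,29,30,31} = 1⊕0⊕0⊕1⊕0⊕1⊕1⊕0⊕0⊕1⊕0⊕1⊕0⊕0⊕1 = 1
p16 = XOR of data positions {17,18,19,20,21,22,23,24,25,26,27,28,29,30,31} = 0⊕0⊕0⊕1⊕1⊕1⊕1⊕0⊕0⊕1⊕0⊕1⊕0⊕0⊕1 = 1
Parity bits p1,p2,p4,p8,p16 = 11011

11011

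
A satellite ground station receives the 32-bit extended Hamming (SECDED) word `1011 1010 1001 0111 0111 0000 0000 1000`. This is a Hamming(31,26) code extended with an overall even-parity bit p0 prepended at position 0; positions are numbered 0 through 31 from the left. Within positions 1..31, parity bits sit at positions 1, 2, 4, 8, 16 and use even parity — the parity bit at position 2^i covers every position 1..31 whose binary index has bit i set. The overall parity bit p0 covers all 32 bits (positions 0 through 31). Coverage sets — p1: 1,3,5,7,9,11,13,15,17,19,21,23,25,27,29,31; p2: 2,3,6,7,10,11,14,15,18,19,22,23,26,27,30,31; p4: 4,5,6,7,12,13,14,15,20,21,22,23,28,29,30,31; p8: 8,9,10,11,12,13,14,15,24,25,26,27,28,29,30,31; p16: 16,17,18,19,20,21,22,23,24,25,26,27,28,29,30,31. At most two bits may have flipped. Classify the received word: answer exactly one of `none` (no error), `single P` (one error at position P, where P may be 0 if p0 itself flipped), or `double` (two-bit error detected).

s1: b1⊕b3⊕b5⊕b7⊕b9⊕b11⊕b13⊕b15⊕b17⊕b19⊕b21⊕b23⊕b25⊕b27⊕b29⊕b31 = 0⊕1⊕0⊕0⊕0⊕1⊕1⊕1⊕1⊕1⊕0⊕0⊕0⊕0⊕0⊕0 = 0
s2: b2⊕b3⊕b6⊕b7⊕b10⊕b11⊕b14⊕b15⊕b18⊕b19⊕b22⊕b23⊕b26⊕b27⊕b30⊕b31 = 1⊕1⊕1⊕0⊕0⊕1⊕1⊕1⊕1⊕1⊕0⊕0⊕0⊕0⊕0⊕0 = 0
s4: b4⊕b5⊕b6⊕b7⊕b12⊕b13⊕b14⊕b15⊕b20⊕b21⊕b22⊕b23⊕b28⊕b29⊕b30⊕b31 = 1⊕0⊕1⊕0⊕0⊕1⊕1⊕1⊕0⊕0⊕0⊕0⊕1⊕0⊕0⊕0 = 0
s8: b8⊕b9⊕b10⊕b11⊕b12⊕b13⊕b14⊕b15⊕b24⊕b25⊕b26⊕b27⊕b28⊕b29⊕b30⊕b31 = 1⊕0⊕0⊕1⊕0⊕1⊕1⊕1⊕0⊕0⊕0⊕0⊕1⊕0⊕0⊕0 = 0
s16: b16⊕b17⊕b18⊕b19⊕b20⊕b21⊕b22⊕b23⊕b24⊕b25⊕b26⊕b27⊕b28⊕b29⊕b30⊕b31 = 0⊕1⊕1⊕1⊕0⊕0⊕0⊕0⊕0⊕0⊕0⊕0⊕1⊕0⊕0⊕0 = 0
Syndrome (s16...s1) = 00000 → position 0 (no error).
Overall parity (XOR of all 32 bits, including p0): 1⊕0⊕1⊕1⊕1⊕0⊕1⊕0⊕1⊕0⊕0⊕1⊕0⊕1⊕1⊕1⊕0⊕1⊕1⊕1⊕0⊕0⊕0⊕0⊕0⊕0⊕0⊕0⊕1⊕0⊕0⊕0 = 0
Overall=0, syndrome position=0 → no error.

none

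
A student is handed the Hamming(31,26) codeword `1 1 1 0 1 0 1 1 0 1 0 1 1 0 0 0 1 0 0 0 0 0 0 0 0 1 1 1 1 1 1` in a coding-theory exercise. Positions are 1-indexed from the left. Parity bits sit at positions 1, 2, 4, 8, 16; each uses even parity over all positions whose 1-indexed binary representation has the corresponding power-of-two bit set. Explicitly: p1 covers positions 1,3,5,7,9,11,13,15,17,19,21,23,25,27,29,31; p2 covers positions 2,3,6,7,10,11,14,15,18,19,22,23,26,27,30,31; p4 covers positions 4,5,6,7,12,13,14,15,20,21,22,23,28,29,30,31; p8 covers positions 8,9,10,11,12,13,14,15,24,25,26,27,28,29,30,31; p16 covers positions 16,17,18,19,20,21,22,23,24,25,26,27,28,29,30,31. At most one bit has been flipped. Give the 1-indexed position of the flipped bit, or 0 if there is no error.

s1: b1⊕b3⊕b5⊕b7⊕b9⊕b11⊕b13⊕b15⊕b17⊕b19⊕b21⊕b23⊕b25⊕b27⊕b29⊕b31 = 1⊕1⊕1⊕1⊕0⊕0⊕1⊕0⊕1⊕0⊕0⊕0⊕0⊕1⊕1⊕1 = 1
s2: b2⊕b3⊕b6⊕b7⊕b10⊕b11⊕b14⊕b15⊕b18⊕b19⊕b22⊕b23⊕b26⊕b27⊕b30⊕b31 = 1⊕1⊕0⊕1⊕1⊕0⊕0⊕0⊕0⊕0⊕0⊕0⊕1⊕1⊕1⊕1 = 0
s4: b4⊕b5⊕b6⊕b7⊕b12⊕b13⊕b14⊕b15⊕b20⊕b21⊕b22⊕b23⊕b28⊕b29⊕b30⊕b31 = 0⊕1⊕0⊕1⊕1⊕1⊕0⊕0⊕0⊕0⊕0⊕0⊕1⊕1⊕1⊕1 = 0
s8: b8⊕b9⊕b10⊕b11⊕b12⊕b13⊕b14⊕b15⊕b24⊕b25⊕b26⊕b27⊕b28⊕b29⊕b30⊕b31 = 1⊕0⊕1⊕0⊕1⊕1⊕0⊕0⊕0⊕0⊕1⊕1⊕1⊕1⊕1⊕1 = 0
s16: b16⊕b17⊕b18⊕b19⊕b20⊕b21⊕b22⊕b23⊕b24⊕b25⊕b26⊕b27⊕b28⊕b29⊕b30⊕b31 = 0⊕1⊕0⊕0⊕0⊕0⊕0⊕0⊕0⊕0⊕1⊕1⊕1⊕1⊕1⊕1 = 1
Syndrome (s16...s1) = 10001 → position 17.

17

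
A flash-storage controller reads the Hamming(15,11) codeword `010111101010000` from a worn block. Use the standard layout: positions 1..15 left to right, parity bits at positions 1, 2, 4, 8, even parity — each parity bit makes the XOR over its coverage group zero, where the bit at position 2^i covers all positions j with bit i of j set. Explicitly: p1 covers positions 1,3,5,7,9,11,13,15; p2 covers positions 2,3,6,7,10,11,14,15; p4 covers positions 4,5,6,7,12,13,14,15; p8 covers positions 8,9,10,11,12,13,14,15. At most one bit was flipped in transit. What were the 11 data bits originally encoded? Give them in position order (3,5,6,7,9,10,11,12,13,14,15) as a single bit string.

01111010000

s1: b1⊕b3⊕b5⊕b7⊕b9⊕b11⊕b13⊕b15 = 0⊕0⊕1⊕1⊕1⊕1⊕0⊕0 = 0
s2: b2⊕b3⊕b6⊕b7⊕b10⊕b11⊕b14⊕b15 = 1⊕0⊕1⊕1⊕0⊕1⊕0⊕0 = 0
s4: b4⊕b5⊕b6⊕b7⊕b12⊕b13⊕b14⊕b15 = 1⊕1⊕1⊕1⊕0⊕0⊕0⊕0 = 0
s8: b8⊕b9⊕b10⊕b11⊕b12⊕b13⊕b14⊕b15 = 0⊕1⊕0⊕1⊕0⊕0⊕0⊕0 = 0
Syndrome (s8...s1) = 0000 → position 0 (no error).
No correction needed.
Data bits at positions 3,5,6,7,9,10,11,12,13,14,15: 01111010000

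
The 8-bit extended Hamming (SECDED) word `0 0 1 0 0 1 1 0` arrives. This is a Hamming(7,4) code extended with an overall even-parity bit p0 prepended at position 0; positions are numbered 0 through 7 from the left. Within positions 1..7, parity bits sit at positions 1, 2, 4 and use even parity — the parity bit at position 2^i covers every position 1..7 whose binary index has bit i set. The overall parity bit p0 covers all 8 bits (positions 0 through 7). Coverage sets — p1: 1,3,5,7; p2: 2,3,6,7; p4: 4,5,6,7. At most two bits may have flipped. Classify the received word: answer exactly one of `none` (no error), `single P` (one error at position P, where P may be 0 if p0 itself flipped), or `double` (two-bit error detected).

s1: b1⊕b3⊕b5⊕b7 = 0⊕0⊕1⊕0 = 1
s2: b2⊕b3⊕b6⊕b7 = 1⊕0⊕1⊕0 = 0
s4: b4⊕b5⊕b6⊕b7 = 0⊕1⊕1⊕0 = 0
Syndrome (s4...s1) = 001 → position 1.
Overall parity (XOR of all 8 bits, including p0): 0⊕0⊕1⊕0⊕0⊕1⊕1⊕0 = 1
Overall=1, syndrome position=1 → single-bit error at position 1.

single 1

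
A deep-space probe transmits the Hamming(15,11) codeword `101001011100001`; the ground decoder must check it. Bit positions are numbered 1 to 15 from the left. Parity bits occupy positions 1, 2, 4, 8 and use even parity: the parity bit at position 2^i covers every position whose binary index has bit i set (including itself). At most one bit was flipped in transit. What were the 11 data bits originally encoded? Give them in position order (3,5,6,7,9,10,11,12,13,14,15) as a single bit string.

10101100001

s1: b1⊕b3⊕b5⊕b7⊕b9⊕b11⊕b13⊕b15 = 1⊕1⊕0⊕0⊕1⊕0⊕0⊕1 = 0
s2: b2⊕b3⊕b6⊕b7⊕b10⊕b11⊕b14⊕b15 = 0⊕1⊕1⊕0⊕1⊕0⊕0⊕1 = 0
s4: b4⊕b5⊕b6⊕b7⊕b12⊕b13⊕b14⊕b15 = 0⊕0⊕1⊕0⊕0⊕0⊕0⊕1 = 0
s8: b8⊕b9⊕b10⊕b11⊕b12⊕b13⊕b14⊕b15 = 1⊕1⊕1⊕0⊕0⊕0⊕0⊕1 = 0
Syndrome (s8...s1) = 0000 → position 0 (no error).
No correction needed.
Data bits at positions 3,5,6,7,9,10,11,12,13,14,15: 10101100001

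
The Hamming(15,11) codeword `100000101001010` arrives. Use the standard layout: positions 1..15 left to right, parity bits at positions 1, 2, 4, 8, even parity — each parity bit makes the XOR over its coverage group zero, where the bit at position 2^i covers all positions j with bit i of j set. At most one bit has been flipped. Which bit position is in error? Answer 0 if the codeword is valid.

13

s1: b1⊕b3⊕b5⊕b7⊕b9⊕b11⊕b13⊕b15 = 1⊕0⊕0⊕1⊕1⊕0⊕0⊕0 = 1
s2: b2⊕b3⊕b6⊕b7⊕b10⊕b11⊕b14⊕b15 = 0⊕0⊕0⊕1⊕0⊕0⊕1⊕0 = 0
s4: b4⊕b5⊕b6⊕b7⊕b12⊕b13⊕b14⊕b15 = 0⊕0⊕0⊕1⊕1⊕0⊕1⊕0 = 1
s8: b8⊕b9⊕b10⊕b11⊕b12⊕b13⊕b14⊕b15 = 0⊕1⊕0⊕0⊕1⊕0⊕1⊕0 = 1
Syndrome (s8...s1) = 1101 → position 13.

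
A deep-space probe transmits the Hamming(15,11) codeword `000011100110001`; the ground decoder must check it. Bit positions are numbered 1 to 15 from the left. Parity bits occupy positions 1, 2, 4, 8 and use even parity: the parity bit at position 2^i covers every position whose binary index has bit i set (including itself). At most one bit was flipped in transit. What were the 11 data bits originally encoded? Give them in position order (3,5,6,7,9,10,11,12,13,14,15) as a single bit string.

01110010001

s1: b1⊕b3⊕b5⊕b7⊕b9⊕b11⊕b13⊕b15 = 0⊕0⊕1⊕1⊕0⊕1⊕0⊕1 = 0
s2: b2⊕b3⊕b6⊕b7⊕b10⊕b11⊕b14⊕b15 = 0⊕0⊕1⊕1⊕1⊕1⊕0⊕1 = 1
s4: b4⊕b5⊕b6⊕b7⊕b12⊕b13⊕b14⊕b15 = 0⊕1⊕1⊕1⊕0⊕0⊕0⊕1 = 0
s8: b8⊕b9⊕b10⊕b11⊕b12⊕b13⊕b14⊕b15 = 0⊕0⊕1⊕1⊕0⊕0⊕0⊕1 = 1
Syndrome (s8...s1) = 1010 → position 10.
Flip bit 10: corrected codeword = 000011100010001
Data bits at positions 3,5,6,7,9,10,11,12,13,14,15: 01110010001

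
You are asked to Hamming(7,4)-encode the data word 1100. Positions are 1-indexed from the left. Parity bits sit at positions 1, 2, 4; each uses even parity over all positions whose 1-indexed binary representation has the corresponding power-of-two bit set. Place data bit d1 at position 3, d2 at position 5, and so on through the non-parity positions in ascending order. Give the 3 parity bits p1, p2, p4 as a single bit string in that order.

Place data bits at non-power-of-two positions: b3=1, b5=1, b6=0, b7=0.
p1 = XOR of data positions {3,5,7} = 1⊕1⊕0 = 0
p2 = XOR of data positions {3,6,7} = 1⊕0⊕0 = 1
p4 = XOR of data positions {5,6,7} = 1⊕0⊕0 = 1
Parity bits p1,p2,p4 = 011

011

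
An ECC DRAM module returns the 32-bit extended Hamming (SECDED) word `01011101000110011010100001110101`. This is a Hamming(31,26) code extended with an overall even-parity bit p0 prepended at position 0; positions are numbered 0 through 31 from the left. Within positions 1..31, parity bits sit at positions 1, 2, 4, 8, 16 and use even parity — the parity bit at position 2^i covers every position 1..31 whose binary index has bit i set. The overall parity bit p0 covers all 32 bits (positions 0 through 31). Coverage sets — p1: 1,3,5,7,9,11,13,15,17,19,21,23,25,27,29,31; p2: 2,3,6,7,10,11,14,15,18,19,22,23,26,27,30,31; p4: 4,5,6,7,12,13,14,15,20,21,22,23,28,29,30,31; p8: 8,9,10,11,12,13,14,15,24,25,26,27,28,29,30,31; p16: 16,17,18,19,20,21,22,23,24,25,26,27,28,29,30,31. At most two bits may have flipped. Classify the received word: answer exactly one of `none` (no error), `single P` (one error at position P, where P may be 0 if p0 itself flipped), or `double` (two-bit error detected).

none

s1: b1⊕b3⊕b5⊕b7⊕b9⊕b11⊕b13⊕b15⊕b17⊕b19⊕b21⊕b23⊕b25⊕b27⊕b29⊕b31 = 1⊕1⊕1⊕1⊕0⊕1⊕0⊕1⊕0⊕0⊕0⊕0⊕1⊕1⊕1⊕1 = 0
s2: b2⊕b3⊕b6⊕b7⊕b10⊕b11⊕b14⊕b15⊕b18⊕b19⊕b22⊕b23⊕b26⊕b27⊕b30⊕b31 = 0⊕1⊕0⊕1⊕0⊕1⊕0⊕1⊕1⊕0⊕0⊕0⊕1⊕1⊕0⊕1 = 0
s4: b4⊕b5⊕b6⊕b7⊕b12⊕b13⊕b14⊕b15⊕b20⊕b21⊕b22⊕b23⊕b28⊕b29⊕b30⊕b31 = 1⊕1⊕0⊕1⊕1⊕0⊕0⊕1⊕1⊕0⊕0⊕0⊕0⊕1⊕0⊕1 = 0
s8: b8⊕b9⊕b10⊕b11⊕b12⊕b13⊕b14⊕b15⊕b24⊕b25⊕b26⊕b27⊕b28⊕b29⊕b30⊕b31 = 0⊕0⊕0⊕1⊕1⊕0⊕0⊕1⊕0⊕1⊕1⊕1⊕0⊕1⊕0⊕1 = 0
s16: b16⊕b17⊕b18⊕b19⊕b20⊕b21⊕b22⊕b23⊕b24⊕b25⊕b26⊕b27⊕b28⊕b29⊕b30⊕b31 = 1⊕0⊕1⊕0⊕1⊕0⊕0⊕0⊕0⊕1⊕1⊕1⊕0⊕1⊕0⊕1 = 0
Syndrome (s16...s1) = 00000 → position 0 (no error).
Overall parity (XOR of all 32 bits, including p0): 0⊕1⊕0⊕1⊕1⊕1⊕0⊕1⊕0⊕0⊕0⊕1⊕1⊕0⊕0⊕1⊕1⊕0⊕1⊕0⊕1⊕0⊕0⊕0⊕0⊕1⊕1⊕1⊕0⊕1⊕0⊕1 = 0
Overall=0, syndrome position=0 → no error.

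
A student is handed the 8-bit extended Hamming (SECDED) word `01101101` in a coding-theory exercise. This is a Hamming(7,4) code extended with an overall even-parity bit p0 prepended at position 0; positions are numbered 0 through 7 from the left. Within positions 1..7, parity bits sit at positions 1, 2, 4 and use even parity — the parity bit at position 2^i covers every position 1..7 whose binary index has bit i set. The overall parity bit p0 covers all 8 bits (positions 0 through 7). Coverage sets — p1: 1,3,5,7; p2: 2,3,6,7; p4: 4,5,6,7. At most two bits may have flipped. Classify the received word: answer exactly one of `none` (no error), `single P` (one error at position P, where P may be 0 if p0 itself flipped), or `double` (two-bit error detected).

single 5

s1: b1⊕b3⊕b5⊕b7 = 1⊕0⊕1⊕1 = 1
s2: b2⊕b3⊕b6⊕b7 = 1⊕0⊕0⊕1 = 0
s4: b4⊕b5⊕b6⊕b7 = 1⊕1⊕0⊕1 = 1
Syndrome (s4...s1) = 101 → position 5.
Overall parity (XOR of all 8 bits, including p0): 0⊕1⊕1⊕0⊕1⊕1⊕0⊕1 = 1
Overall=1, syndrome position=5 → single-bit error at position 5.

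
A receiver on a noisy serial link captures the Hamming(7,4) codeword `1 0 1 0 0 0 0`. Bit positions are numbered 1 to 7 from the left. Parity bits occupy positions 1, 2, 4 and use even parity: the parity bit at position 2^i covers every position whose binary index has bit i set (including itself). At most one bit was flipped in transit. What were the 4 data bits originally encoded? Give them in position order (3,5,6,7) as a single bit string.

1000

s1: b1⊕b3⊕b5⊕b7 = 1⊕1⊕0⊕0 = 0
s2: b2⊕b3⊕b6⊕b7 = 0⊕1⊕0⊕0 = 1
s4: b4⊕b5⊕b6⊕b7 = 0⊕0⊕0⊕0 = 0
Syndrome (s4...s1) = 010 → position 2.
Flip bit 2: corrected codeword = 1110000
Data bits at positions 3,5,6,7: 1000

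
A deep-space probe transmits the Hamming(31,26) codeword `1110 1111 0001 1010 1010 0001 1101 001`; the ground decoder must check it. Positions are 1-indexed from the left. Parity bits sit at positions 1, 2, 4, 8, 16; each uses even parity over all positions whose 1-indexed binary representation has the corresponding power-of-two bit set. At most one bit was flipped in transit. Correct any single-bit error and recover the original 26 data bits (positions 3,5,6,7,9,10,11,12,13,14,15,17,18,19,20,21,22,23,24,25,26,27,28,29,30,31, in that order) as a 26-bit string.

11110001101101000001101001

s1: b1⊕b3⊕b5⊕b7⊕b9⊕b11⊕b13⊕b15⊕b17⊕b19⊕b21⊕b23⊕b25⊕b27⊕b29⊕b31 = 1⊕1⊕1⊕1⊕0⊕0⊕1⊕1⊕1⊕1⊕0⊕0⊕1⊕0⊕0⊕1 = 0
s2: b2⊕b3⊕b6⊕b7⊕b10⊕b11⊕b14⊕b15⊕b18⊕b19⊕b22⊕b23⊕b26⊕b27⊕b30⊕b31 = 1⊕1⊕1⊕1⊕0⊕0⊕0⊕1⊕0⊕1⊕0⊕0⊕1⊕0⊕0⊕1 = 0
s4: b4⊕b5⊕b6⊕b7⊕b12⊕b13⊕b14⊕b15⊕b20⊕b21⊕b22⊕b23⊕b28⊕b29⊕b30⊕b31 = 0⊕1⊕1⊕1⊕1⊕1⊕0⊕1⊕0⊕0⊕0⊕0⊕1⊕0⊕0⊕1 = 0
s8: b8⊕b9⊕b10⊕b11⊕b12⊕b13⊕b14⊕b15⊕b24⊕b25⊕b26⊕b27⊕b28⊕b29⊕b30⊕b31 = 1⊕0⊕0⊕0⊕1⊕1⊕0⊕1⊕1⊕1⊕1⊕0⊕1⊕0⊕0⊕1 = 1
s16: b16⊕b17⊕b18⊕b19⊕b20⊕b21⊕b22⊕b23⊕b24⊕b25⊕b26⊕b27⊕b28⊕b29⊕b30⊕b31 = 0⊕1⊕0⊕1⊕0⊕0⊕0⊕0⊕1⊕1⊕1⊕0⊕1⊕0⊕0⊕1 = 1
Syndrome (s16...s1) = 11000 → position 24.
Flip bit 24: corrected codeword = 1110111100011010101000001101001
Data bits at positions 3,5,6,7,9,10,11,12,13,14,15,17,18,19,20,21,22,23,24,25,26,27,28,29,30,31: 11110001101101000001101001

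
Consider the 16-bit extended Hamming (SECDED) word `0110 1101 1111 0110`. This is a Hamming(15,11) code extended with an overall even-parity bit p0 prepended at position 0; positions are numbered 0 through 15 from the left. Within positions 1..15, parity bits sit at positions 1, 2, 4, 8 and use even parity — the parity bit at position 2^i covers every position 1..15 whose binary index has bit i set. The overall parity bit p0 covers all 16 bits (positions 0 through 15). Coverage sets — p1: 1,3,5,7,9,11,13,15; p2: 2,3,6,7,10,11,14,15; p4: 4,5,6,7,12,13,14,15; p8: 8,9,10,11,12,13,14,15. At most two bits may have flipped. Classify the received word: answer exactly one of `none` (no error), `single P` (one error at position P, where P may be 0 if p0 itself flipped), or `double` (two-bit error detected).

s1: b1⊕b3⊕b5⊕b7⊕b9⊕b11⊕b13⊕b15 = 1⊕0⊕1⊕1⊕1⊕1⊕1⊕0 = 0
s2: b2⊕b3⊕b6⊕b7⊕b10⊕b11⊕b14⊕b15 = 1⊕0⊕0⊕1⊕1⊕1⊕1⊕0 = 1
s4: b4⊕b5⊕b6⊕b7⊕b12⊕b13⊕b14⊕b15 = 1⊕1⊕0⊕1⊕0⊕1⊕1⊕0 = 1
s8: b8⊕b9⊕b10⊕b11⊕b12⊕b13⊕b14⊕b15 = 1⊕1⊕1⊕1⊕0⊕1⊕1⊕0 = 0
Syndrome (s8...s1) = 0110 → position 6.
Overall parity (XOR of all 16 bits, including p0): 0⊕1⊕1⊕0⊕1⊕1⊕0⊕1⊕1⊕1⊕1⊕1⊕0⊕1⊕1⊕0 = 1
Overall=1, syndrome position=6 → single-bit error at position 6.

single 6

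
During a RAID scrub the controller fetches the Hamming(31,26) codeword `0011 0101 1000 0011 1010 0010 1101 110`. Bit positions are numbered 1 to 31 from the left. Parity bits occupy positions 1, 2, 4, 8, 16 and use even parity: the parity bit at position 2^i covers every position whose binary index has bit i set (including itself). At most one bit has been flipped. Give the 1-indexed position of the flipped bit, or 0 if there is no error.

s1: b1⊕b3⊕b5⊕b7⊕b9⊕b11⊕b13⊕b15⊕b17⊕b19⊕b21⊕b23⊕b25⊕b27⊕b29⊕b31 = 0⊕1⊕0⊕0⊕1⊕0⊕0⊕1⊕1⊕1⊕0⊕1⊕1⊕0⊕1⊕0 = 0
s2: b2⊕b3⊕b6⊕b7⊕b10⊕b11⊕b14⊕b15⊕b18⊕b19⊕b22⊕b23⊕b26⊕b27⊕b30⊕b31 = 0⊕1⊕1⊕0⊕0⊕0⊕0⊕1⊕0⊕1⊕0⊕1⊕1⊕0⊕1⊕0 = 1
s4: b4⊕b5⊕b6⊕b7⊕b12⊕b13⊕b14⊕b15⊕b20⊕b21⊕b22⊕b23⊕b28⊕b29⊕b30⊕b31 = 1⊕0⊕1⊕0⊕0⊕0⊕0⊕1⊕0⊕0⊕0⊕1⊕1⊕1⊕1⊕0 = 1
s8: b8⊕b9⊕b10⊕b11⊕b12⊕b13⊕b14⊕b15⊕b24⊕b25⊕b26⊕b27⊕b28⊕b29⊕b30⊕b31 = 1⊕1⊕0⊕0⊕0⊕0⊕0⊕1⊕0⊕1⊕1⊕0⊕1⊕1⊕1⊕0 = 0
s16: b16⊕b17⊕b18⊕b19⊕b20⊕b21⊕b22⊕b23⊕b24⊕b25⊕b26⊕b27⊕b28⊕b29⊕b30⊕b31 = 1⊕1⊕0⊕1⊕0⊕0⊕0⊕1⊕0⊕1⊕1⊕0⊕1⊕1⊕1⊕0 = 1
Syndrome (s16...s1) = 10110 → position 22.

22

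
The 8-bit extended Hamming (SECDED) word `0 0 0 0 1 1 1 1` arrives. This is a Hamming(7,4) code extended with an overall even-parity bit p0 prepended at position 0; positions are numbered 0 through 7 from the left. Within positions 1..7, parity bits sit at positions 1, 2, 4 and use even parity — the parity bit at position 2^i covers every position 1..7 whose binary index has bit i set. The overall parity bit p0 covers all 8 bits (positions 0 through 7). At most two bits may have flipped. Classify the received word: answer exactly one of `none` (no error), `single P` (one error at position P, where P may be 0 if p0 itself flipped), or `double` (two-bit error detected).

none

s1: b1⊕b3⊕b5⊕b7 = 0⊕0⊕1⊕1 = 0
s2: b2⊕b3⊕b6⊕b7 = 0⊕0⊕1⊕1 = 0
s4: b4⊕b5⊕b6⊕b7 = 1⊕1⊕1⊕1 = 0
Syndrome (s4...s1) = 000 → position 0 (no error).
Overall parity (XOR of all 8 bits, including p0): 0⊕0⊕0⊕0⊕1⊕1⊕1⊕1 = 0
Overall=0, syndrome position=0 → no error.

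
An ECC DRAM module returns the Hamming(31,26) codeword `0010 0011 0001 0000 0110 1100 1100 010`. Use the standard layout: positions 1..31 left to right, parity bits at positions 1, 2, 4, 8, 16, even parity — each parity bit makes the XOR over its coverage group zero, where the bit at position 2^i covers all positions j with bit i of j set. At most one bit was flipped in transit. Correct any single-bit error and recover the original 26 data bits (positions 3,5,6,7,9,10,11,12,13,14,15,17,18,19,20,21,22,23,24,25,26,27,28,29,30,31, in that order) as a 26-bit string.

10010001000011011001100011

s1: b1⊕b3⊕b5⊕b7⊕b9⊕b11⊕b13⊕b15⊕b17⊕b19⊕b21⊕b23⊕b25⊕b27⊕b29⊕b31 = 0⊕1⊕0⊕1⊕0⊕0⊕0⊕0⊕0⊕1⊕1⊕0⊕1⊕0⊕0⊕0 = 1
s2: b2⊕b3⊕b6⊕b7⊕b10⊕b11⊕b14⊕b15⊕b18⊕b19⊕b22⊕b23⊕b26⊕b27⊕b30⊕b31 = 0⊕1⊕0⊕1⊕0⊕0⊕0⊕0⊕1⊕1⊕1⊕0⊕1⊕0⊕1⊕0 = 1
s4: b4⊕b5⊕b6⊕b7⊕b12⊕b13⊕b14⊕b15⊕b20⊕b21⊕b22⊕b23⊕b28⊕b29⊕b30⊕b31 = 0⊕0⊕0⊕1⊕1⊕0⊕0⊕0⊕0⊕1⊕1⊕0⊕0⊕0⊕1⊕0 = 1
s8: b8⊕b9⊕b10⊕b11⊕b12⊕b13⊕b14⊕b15⊕b24⊕b25⊕b26⊕b27⊕b28⊕b29⊕b30⊕b31 = 1⊕0⊕0⊕0⊕1⊕0⊕0⊕0⊕0⊕1⊕1⊕0⊕0⊕0⊕1⊕0 = 1
s16: b16⊕b17⊕b18⊕b19⊕b20⊕b21⊕b22⊕b23⊕b24⊕b25⊕b26⊕b27⊕b28⊕b29⊕b30⊕b31 = 0⊕0⊕1⊕1⊕0⊕1⊕1⊕0⊕0⊕1⊕1⊕0⊕0⊕0⊕1⊕0 = 1
Syndrome (s16...s1) = 11111 → position 31.
Flip bit 31: corrected codeword = 0010001100010000011011001100011
Data bits at positions 3,5,6,7,9,10,11,12,13,14,15,17,18,19,20,21,22,23,24,25,26,27,28,29,30,31: 10010001000011011001100011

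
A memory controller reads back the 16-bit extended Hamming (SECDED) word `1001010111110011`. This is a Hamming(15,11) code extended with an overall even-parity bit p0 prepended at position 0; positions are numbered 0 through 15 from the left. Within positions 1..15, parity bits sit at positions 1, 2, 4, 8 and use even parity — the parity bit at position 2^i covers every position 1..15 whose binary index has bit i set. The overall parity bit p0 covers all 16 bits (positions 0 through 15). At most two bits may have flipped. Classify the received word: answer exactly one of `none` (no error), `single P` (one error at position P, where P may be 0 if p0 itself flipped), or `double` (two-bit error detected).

s1: b1⊕b3⊕b5⊕b7⊕b9⊕b11⊕b13⊕b15 = 0⊕1⊕1⊕1⊕1⊕1⊕0⊕1 = 0
s2: b2⊕b3⊕b6⊕b7⊕b10⊕b11⊕b14⊕b15 = 0⊕1⊕0⊕1⊕1⊕1⊕1⊕1 = 0
s4: b4⊕b5⊕b6⊕b7⊕b12⊕b13⊕b14⊕b15 = 0⊕1⊕0⊕1⊕0⊕0⊕1⊕1 = 0
s8: b8⊕b9⊕b10⊕b11⊕b12⊕b13⊕b14⊕b15 = 1⊕1⊕1⊕1⊕0⊕0⊕1⊕1 = 0
Syndrome (s8...s1) = 0000 → position 0 (no error).
Overall parity (XOR of all 16 bits, including p0): 1⊕0⊕0⊕1⊕0⊕1⊕0⊕1⊕1⊕1⊕1⊕1⊕0⊕0⊕1⊕1 = 0
Overall=0, syndrome position=0 → no error.

none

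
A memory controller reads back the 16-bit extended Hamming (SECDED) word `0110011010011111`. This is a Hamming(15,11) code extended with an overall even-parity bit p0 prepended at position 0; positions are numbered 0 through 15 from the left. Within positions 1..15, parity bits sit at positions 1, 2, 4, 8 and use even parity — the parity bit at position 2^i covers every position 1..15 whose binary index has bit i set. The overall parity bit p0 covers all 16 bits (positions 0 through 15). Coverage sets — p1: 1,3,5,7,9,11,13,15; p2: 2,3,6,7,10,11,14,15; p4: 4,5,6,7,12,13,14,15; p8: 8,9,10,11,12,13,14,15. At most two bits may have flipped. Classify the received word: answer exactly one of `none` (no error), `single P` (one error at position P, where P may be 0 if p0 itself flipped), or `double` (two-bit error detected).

double

s1: b1⊕b3⊕b5⊕b7⊕b9⊕b11⊕b13⊕b15 = 1⊕0⊕1⊕0⊕0⊕1⊕1⊕1 = 1
s2: b2⊕b3⊕b6⊕b7⊕b10⊕b11⊕b14⊕b15 = 1⊕0⊕1⊕0⊕0⊕1⊕1⊕1 = 1
s4: b4⊕b5⊕b6⊕b7⊕b12⊕b13⊕b14⊕b15 = 0⊕1⊕1⊕0⊕1⊕1⊕1⊕1 = 0
s8: b8⊕b9⊕b10⊕b11⊕b12⊕b13⊕b14⊕b15 = 1⊕0⊕0⊕1⊕1⊕1⊕1⊕1 = 0
Syndrome (s8...s1) = 0011 → position 3.
Overall parity (XOR of all 16 bits, including p0): 0⊕1⊕1⊕0⊕0⊕1⊕1⊕0⊕1⊕0⊕0⊕1⊕1⊕1⊕1⊕1 = 0
Overall=0, syndrome position=3 → double-bit error detected (uncorrectable).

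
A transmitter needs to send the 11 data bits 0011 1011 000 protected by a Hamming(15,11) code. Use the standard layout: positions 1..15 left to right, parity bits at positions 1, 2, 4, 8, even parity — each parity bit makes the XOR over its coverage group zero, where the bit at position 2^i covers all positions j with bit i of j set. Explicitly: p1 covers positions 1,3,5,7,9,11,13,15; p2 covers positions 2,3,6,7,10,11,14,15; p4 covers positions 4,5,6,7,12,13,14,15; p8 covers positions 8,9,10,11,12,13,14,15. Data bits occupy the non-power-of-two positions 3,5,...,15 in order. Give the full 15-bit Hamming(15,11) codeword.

Place data bits at non-power-of-two positions: b3=0, b5=0, b6=1, b7=1, b9=1, b10=0, b11=1, b12=1, b13=0, b14=0, b15=0.
p1 = XOR of data positions {3,5,7,9,11,13,15} = 0⊕0⊕1⊕1⊕1⊕0⊕0 = 1
p2 = XOR of data positions {3,6,7,10,11,14,15} = 0⊕1⊕1⊕0⊕1⊕0⊕0 = 1
p4 = XOR of data positions {5,6,7,12,13,14,15} = 0⊕1⊕1⊕1⊕0⊕0⊕0 = 1
p8 = XOR of data positions {9,10,11,12,13,14,15} = 1⊕0⊕1⊕1⊕0⊕0⊕0 = 1
Codeword b1..b15 = 110101111011000

110101111011000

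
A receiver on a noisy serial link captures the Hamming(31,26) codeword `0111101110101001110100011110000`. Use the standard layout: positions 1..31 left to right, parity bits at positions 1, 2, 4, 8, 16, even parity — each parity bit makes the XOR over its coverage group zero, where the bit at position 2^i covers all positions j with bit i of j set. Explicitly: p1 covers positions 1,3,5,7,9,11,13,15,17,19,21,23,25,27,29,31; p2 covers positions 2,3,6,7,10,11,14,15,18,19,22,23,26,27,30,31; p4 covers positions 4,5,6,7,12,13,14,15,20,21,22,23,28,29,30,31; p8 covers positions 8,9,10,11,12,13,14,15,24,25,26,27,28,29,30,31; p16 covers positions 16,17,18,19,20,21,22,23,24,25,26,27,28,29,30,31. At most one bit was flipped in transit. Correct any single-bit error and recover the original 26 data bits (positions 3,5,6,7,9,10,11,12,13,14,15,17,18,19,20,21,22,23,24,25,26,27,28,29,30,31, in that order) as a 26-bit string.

11001010100110100011110000

s1: b1⊕b3⊕b5⊕b7⊕b9⊕b11⊕b13⊕b15⊕b17⊕b19⊕b21⊕b23⊕b25⊕b27⊕b29⊕b31 = 0⊕1⊕1⊕1⊕1⊕1⊕1⊕0⊕1⊕0⊕0⊕0⊕1⊕1⊕0⊕0 = 1
s2: b2⊕b3⊕b6⊕b7⊕b10⊕b11⊕b14⊕b15⊕b18⊕b19⊕b22⊕b23⊕b26⊕b27⊕b30⊕b31 = 1⊕1⊕0⊕1⊕0⊕1⊕0⊕0⊕1⊕0⊕0⊕0⊕1⊕1⊕0⊕0 = 1
s4: b4⊕b5⊕b6⊕b7⊕b12⊕b13⊕b14⊕b15⊕b20⊕b21⊕b22⊕b23⊕b28⊕b29⊕b30⊕b31 = 1⊕1⊕0⊕1⊕0⊕1⊕0⊕0⊕1⊕0⊕0⊕0⊕0⊕0⊕0⊕0 = 1
s8: b8⊕b9⊕b10⊕b11⊕b12⊕b13⊕b14⊕b15⊕b24⊕b25⊕b26⊕b27⊕b28⊕b29⊕b30⊕b31 = 1⊕1⊕0⊕1⊕0⊕1⊕0⊕0⊕1⊕1⊕1⊕1⊕0⊕0⊕0⊕0 = 0
s16: b16⊕b17⊕b18⊕b19⊕b20⊕b21⊕b22⊕b23⊕b24⊕b25⊕b26⊕b27⊕b28⊕b29⊕b30⊕b31 = 1⊕1⊕1⊕0⊕1⊕0⊕0⊕0⊕1⊕1⊕1⊕1⊕0⊕0⊕0⊕0 = 0
Syndrome (s16...s1) = 00111 → position 7.
Flip bit 7: corrected codeword = 0111100110101001110100011110000
Data bits at positions 3,5,6,7,9,10,11,12,13,14,15,17,18,19,20,21,22,23,24,25,26,27,28,29,30,31: 11001010100110100011110000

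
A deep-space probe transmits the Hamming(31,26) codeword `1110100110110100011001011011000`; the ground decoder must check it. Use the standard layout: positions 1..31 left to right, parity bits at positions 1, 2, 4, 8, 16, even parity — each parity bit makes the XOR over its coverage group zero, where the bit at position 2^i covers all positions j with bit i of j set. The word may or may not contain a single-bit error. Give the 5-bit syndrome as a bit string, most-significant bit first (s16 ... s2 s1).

s1: b1⊕b3⊕b5⊕b7⊕b9⊕b11⊕b13⊕b15⊕b17⊕b19⊕b21⊕b23⊕b25⊕b27⊕b29⊕b31 = 1⊕1⊕1⊕0⊕1⊕1⊕0⊕0⊕0⊕1⊕0⊕0⊕1⊕1⊕0⊕0 = 0
s2: b2⊕b3⊕b6⊕b7⊕b10⊕b11⊕b14⊕b15⊕b18⊕b19⊕b22⊕b23⊕b26⊕b27⊕b30⊕b31 = 1⊕1⊕0⊕0⊕0⊕1⊕1⊕0⊕1⊕1⊕1⊕0⊕0⊕1⊕0⊕0 = 0
s4: b4⊕b5⊕b6⊕b7⊕b12⊕b13⊕b14⊕b15⊕b20⊕b21⊕b22⊕b23⊕b28⊕b29⊕b30⊕b31 = 0⊕1⊕0⊕0⊕1⊕0⊕1⊕0⊕0⊕0⊕1⊕0⊕1⊕0⊕0⊕0 = 1
s8: b8⊕b9⊕b10⊕b11⊕b12⊕b13⊕b14⊕b15⊕b24⊕b25⊕b26⊕b27⊕b28⊕b29⊕b30⊕b31 = 1⊕1⊕0⊕1⊕1⊕0⊕1⊕0⊕1⊕1⊕0⊕1⊕1⊕0⊕0⊕0 = 1
s16: b16⊕b17⊕b18⊕b19⊕b20⊕b21⊕b22⊕b23⊕b24⊕b25⊕b26⊕b27⊕b28⊕b29⊕b30⊕b31 = 0⊕0⊕1⊕1⊕0⊕0⊕1⊕0⊕1⊕1⊕0⊕1⊕1⊕0⊕0⊕0 = 1
Syndrome (s16...s1) = 11100 → position 28.

11100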